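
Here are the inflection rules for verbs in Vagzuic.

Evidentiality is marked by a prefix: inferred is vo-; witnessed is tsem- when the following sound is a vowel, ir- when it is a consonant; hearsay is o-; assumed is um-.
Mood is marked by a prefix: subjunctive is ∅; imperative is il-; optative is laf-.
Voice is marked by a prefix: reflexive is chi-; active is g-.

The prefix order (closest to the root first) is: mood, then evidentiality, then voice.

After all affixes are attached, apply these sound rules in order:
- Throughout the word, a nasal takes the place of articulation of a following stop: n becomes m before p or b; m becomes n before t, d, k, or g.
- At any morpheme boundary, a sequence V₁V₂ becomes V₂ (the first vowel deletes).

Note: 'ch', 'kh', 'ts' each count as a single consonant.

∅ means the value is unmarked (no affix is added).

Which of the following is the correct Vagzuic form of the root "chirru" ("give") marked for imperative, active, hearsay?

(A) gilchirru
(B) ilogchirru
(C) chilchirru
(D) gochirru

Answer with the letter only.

Attach mood imperative il- → ilchirru.
Attach evidentiality hearsay o- → oilchirru.
Attach voice active g- → goilchirru.
Nasal assimilation: no change.
Apply vowel deletion: goilchirru → gilchirru.
So the correct form is gilchirru, option (A).
(C) chilchirru is wrong: it uses reflexive instead of active for voice.
(B) ilogchirru is wrong: it has the affixes in the wrong order.
(D) gochirru is wrong: it uses subjunctive instead of imperative for mood.

A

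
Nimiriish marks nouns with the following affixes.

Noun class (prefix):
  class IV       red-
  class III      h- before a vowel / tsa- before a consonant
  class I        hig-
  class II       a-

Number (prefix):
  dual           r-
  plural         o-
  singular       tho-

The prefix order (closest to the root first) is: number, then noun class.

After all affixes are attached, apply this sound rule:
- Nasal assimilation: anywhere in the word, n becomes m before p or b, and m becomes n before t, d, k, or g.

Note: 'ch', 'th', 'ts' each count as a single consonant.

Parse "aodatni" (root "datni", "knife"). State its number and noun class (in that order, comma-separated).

plural, class II

Segment: a-o-datni.
number: o- → plural.
noun class: a- → class II.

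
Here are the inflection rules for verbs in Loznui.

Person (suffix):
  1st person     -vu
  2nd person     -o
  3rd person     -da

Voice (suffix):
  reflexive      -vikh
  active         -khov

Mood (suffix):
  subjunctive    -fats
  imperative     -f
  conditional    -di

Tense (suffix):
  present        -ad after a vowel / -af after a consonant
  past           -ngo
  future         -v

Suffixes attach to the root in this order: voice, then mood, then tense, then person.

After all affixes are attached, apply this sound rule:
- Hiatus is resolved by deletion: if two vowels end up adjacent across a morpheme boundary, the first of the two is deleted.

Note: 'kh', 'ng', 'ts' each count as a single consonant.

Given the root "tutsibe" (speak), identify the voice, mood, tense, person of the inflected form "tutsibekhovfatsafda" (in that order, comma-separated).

Segment: tutsibe-khov-fats-af-da.
voice: -khov → active.
mood: -fats → subjunctive.
tense: -ad/af → present.
person: -da → 3rd person.

active, subjunctive, present, 3rd person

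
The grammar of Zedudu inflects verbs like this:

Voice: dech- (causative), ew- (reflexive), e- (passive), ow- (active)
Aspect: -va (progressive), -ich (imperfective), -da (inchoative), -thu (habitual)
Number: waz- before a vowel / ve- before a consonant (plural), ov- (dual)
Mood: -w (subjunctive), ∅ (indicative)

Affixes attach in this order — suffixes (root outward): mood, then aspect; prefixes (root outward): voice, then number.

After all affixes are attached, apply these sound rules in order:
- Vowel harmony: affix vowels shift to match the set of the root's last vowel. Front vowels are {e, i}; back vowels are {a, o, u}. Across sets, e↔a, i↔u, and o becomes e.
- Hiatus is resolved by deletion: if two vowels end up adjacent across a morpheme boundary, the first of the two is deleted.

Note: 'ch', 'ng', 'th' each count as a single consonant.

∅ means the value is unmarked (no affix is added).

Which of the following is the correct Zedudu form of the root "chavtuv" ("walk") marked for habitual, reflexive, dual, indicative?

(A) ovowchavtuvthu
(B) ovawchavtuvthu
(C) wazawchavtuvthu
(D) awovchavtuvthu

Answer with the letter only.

B

Attach voice reflexive ew- → ewchavtuv.
Attach number dual ov- → ovewchavtuv.
mood = indicative: zero marking, form stays ovewchavtuv.
Attach aspect habitual -thu → ovewchavtuvthu.
Apply vowel harmony: ovewchavtuvthu → ovawchavtuvthu.
Vowel deletion: no change.
So the correct form is ovawchavtuvthu, option (B).
(C) wazawchavtuvthu is wrong: it uses plural instead of dual for number.
(A) ovowchavtuvthu is wrong: it uses active instead of reflexive for voice.
(D) awovchavtuvthu is wrong: it has the affixes in the wrong order.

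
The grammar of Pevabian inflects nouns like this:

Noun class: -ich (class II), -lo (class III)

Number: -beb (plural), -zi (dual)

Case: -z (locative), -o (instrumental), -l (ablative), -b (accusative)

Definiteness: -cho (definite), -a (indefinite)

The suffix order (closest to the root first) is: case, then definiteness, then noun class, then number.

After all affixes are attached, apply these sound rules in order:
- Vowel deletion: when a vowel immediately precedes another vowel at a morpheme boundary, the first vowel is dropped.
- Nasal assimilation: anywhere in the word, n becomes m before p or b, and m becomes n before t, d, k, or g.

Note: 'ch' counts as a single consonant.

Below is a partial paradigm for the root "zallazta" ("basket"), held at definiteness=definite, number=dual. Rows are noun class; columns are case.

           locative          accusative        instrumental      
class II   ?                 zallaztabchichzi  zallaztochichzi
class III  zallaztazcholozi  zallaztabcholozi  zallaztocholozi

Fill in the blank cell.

zallaztazchichzi

Attach case locative -z → zallaztaz.
Attach definiteness definite -cho → zallaztazcho.
Attach noun class class II -ich → zallaztazchoich.
Attach number dual -zi → zallaztazchoichzi.
Apply vowel deletion: zallaztazchoichzi → zallaztazchichzi.
Nasal assimilation: no change.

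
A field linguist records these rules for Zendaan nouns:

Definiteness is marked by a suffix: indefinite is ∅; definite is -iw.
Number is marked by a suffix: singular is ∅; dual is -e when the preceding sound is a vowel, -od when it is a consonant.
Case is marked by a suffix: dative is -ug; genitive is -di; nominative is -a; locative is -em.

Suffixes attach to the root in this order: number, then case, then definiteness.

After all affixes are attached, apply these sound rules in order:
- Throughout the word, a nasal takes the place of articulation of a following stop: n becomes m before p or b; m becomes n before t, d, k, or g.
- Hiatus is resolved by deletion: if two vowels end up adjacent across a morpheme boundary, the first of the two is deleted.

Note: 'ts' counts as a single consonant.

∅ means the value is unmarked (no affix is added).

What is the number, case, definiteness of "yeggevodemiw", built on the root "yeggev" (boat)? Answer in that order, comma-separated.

Segment: yeggev-od-em-iw.
number: -e/od → dual.
case: -em → locative.
definiteness: -iw → definite.

dual, locative, definite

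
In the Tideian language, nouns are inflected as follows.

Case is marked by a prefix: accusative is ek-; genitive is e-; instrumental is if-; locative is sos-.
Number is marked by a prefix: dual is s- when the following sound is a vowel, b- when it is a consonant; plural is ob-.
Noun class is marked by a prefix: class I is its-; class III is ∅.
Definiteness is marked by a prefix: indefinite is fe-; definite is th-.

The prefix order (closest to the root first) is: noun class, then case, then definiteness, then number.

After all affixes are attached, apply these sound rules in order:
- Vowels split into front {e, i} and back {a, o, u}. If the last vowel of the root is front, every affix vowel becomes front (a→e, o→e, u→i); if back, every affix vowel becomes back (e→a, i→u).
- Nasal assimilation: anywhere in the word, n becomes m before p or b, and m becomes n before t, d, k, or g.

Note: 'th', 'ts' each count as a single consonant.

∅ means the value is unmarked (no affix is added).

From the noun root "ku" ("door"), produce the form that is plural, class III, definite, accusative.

obthakku

noun class = class III: zero marking, form stays ku.
Attach case accusative ek- → ekku.
Attach definiteness definite th- → thekku.
Attach number plural ob- → obthekku.
Apply vowel harmony: obthekku → obthakku.
Nasal assimilation: no change.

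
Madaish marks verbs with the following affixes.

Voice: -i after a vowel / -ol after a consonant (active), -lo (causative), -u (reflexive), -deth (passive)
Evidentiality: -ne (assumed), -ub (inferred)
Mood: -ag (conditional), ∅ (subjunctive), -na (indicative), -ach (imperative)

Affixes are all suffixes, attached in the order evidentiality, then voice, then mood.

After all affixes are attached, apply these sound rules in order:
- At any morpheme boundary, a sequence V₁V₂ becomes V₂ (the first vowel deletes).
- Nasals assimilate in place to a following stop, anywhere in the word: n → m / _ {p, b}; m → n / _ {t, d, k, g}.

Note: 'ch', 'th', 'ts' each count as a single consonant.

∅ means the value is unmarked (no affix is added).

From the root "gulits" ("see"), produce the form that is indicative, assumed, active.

gulitsnina

Attach evidentiality assumed -ne → gulitsne.
Attach voice active -i (after vowel 'e') → gulitsnei.
Attach mood indicative -na → gulitsneina.
Apply vowel deletion: gulitsneina → gulitsnina.
Nasal assimilation: no change.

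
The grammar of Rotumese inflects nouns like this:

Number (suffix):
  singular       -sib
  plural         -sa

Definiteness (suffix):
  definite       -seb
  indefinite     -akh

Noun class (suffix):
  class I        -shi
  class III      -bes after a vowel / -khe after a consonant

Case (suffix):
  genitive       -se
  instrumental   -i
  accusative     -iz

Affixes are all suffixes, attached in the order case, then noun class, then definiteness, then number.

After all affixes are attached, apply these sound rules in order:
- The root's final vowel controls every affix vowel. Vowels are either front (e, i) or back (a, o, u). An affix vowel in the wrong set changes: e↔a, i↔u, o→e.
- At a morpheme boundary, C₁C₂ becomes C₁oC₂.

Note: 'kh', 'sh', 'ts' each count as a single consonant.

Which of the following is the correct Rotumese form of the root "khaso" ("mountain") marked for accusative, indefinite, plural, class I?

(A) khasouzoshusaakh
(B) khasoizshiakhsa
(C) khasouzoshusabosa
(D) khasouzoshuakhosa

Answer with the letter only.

D

Attach case accusative -iz → khasoiz.
Attach noun class class I -shi → khasoizshi.
Attach definiteness indefinite -akh → khasoizshiakh.
Attach number plural -sa → khasoizshiakhsa.
Apply vowel harmony: khasoizshiakhsa → khasouzshuakhsa.
Apply epenthesis: khasouzshuakhsa → khasouzoshuakhosa.
So the correct form is khasouzoshuakhosa, option (D).
(B) khasoizshiakhsa is wrong: it fails to apply the sound rule(s).
(A) khasouzoshusaakh is wrong: it has the affixes in the wrong order.
(C) khasouzoshusabosa is wrong: it uses definite instead of indefinite for definiteness.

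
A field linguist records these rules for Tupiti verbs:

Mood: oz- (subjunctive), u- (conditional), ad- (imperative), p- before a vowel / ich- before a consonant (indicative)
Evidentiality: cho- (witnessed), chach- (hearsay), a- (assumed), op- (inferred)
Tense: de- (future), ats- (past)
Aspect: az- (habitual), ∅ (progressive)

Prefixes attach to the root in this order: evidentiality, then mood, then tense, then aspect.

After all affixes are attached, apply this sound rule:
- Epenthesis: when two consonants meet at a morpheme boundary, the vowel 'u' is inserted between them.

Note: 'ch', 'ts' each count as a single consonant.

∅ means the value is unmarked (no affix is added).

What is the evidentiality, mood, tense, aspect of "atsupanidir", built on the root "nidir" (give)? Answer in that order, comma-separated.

assumed, indicative, past, progressive

Segment: ats-p-a-nidir.
evidentiality: a- → assumed.
mood: p/ich- → indicative.
tense: ats- → past.
aspect: ∅ → progressive.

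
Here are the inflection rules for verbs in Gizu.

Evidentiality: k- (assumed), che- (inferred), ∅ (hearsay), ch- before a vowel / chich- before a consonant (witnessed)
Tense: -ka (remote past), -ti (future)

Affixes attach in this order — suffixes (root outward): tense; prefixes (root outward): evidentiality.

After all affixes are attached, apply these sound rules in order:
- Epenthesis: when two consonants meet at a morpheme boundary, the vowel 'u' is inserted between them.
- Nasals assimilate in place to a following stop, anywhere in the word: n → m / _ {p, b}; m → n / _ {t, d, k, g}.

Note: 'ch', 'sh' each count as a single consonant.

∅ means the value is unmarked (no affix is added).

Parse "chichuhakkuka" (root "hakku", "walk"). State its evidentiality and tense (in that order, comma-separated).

Segment: chich-hakku-ka.
evidentiality: ch/chich- → witnessed.
tense: -ka → remote past.

witnessed, remote past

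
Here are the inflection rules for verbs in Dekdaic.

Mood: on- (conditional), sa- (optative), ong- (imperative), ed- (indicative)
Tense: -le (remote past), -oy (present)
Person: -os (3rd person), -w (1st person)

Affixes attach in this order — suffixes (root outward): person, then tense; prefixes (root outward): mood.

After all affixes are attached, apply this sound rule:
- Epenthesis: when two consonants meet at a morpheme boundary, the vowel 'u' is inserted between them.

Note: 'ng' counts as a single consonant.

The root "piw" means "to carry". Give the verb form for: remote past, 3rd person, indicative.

edupiwosule

Attach mood indicative ed- → edpiw.
Attach person 3rd person -os → edpiwos.
Attach tense remote past -le → edpiwosle.
Apply epenthesis: edpiwosle → edupiwosule.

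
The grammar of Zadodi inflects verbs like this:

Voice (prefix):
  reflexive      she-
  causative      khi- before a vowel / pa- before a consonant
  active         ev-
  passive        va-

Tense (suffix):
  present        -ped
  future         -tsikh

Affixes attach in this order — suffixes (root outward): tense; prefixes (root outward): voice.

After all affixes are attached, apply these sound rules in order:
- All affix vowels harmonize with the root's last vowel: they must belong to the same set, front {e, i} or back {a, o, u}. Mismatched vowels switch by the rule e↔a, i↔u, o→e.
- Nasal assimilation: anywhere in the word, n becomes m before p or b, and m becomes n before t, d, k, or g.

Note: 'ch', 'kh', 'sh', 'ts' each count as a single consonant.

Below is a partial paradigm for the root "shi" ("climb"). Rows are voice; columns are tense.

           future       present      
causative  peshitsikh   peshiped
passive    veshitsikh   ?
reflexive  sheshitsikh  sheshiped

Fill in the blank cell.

Attach tense present -ped → shiped.
Attach voice passive va- → vashiped.
Apply vowel harmony: vashiped → veshiped.
Nasal assimilation: no change.

veshiped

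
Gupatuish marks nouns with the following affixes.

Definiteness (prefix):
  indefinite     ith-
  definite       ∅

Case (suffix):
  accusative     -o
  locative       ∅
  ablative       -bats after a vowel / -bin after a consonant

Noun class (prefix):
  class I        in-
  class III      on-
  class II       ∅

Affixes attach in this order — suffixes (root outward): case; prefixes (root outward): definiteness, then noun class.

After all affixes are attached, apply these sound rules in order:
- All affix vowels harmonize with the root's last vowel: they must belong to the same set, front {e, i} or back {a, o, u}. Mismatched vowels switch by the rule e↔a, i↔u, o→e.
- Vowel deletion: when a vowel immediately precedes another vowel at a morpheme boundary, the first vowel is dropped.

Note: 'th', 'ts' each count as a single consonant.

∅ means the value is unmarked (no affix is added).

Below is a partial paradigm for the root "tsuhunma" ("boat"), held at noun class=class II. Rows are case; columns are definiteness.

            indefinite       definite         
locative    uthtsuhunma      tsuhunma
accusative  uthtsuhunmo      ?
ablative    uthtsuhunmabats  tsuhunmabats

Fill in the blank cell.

Attach case accusative -o → tsuhunmao.
definiteness = definite: zero marking, form stays tsuhunmao.
noun class = class II: zero marking, form stays tsuhunmao.
Vowel harmony: no change.
Apply vowel deletion: tsuhunmao → tsuhunmo.

tsuhunmo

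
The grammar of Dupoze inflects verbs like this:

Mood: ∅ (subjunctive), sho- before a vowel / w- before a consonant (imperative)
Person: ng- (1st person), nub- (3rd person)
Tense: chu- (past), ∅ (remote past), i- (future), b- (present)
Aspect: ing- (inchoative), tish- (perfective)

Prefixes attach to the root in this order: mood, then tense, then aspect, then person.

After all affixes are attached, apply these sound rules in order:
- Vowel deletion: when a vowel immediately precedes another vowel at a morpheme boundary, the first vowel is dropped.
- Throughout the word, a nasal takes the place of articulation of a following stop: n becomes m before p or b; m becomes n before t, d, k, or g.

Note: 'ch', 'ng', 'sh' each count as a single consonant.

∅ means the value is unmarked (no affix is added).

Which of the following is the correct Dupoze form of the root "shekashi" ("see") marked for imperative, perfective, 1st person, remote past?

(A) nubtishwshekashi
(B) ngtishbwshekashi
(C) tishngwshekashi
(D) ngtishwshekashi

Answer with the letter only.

D

Attach mood imperative w- (before consonant 'sh') → wshekashi.
tense = remote past: zero marking, form stays wshekashi.
Attach aspect perfective tish- → tishwshekashi.
Attach person 1st person ng- → ngtishwshekashi.
Vowel deletion: no change.
Nasal assimilation: no change.
So the correct form is ngtishwshekashi, option (D).
(A) nubtishwshekashi is wrong: it uses 3rd person instead of 1st person for person.
(C) tishngwshekashi is wrong: it has the affixes in the wrong order.
(B) ngtishbwshekashi is wrong: it uses present instead of remote past for tense.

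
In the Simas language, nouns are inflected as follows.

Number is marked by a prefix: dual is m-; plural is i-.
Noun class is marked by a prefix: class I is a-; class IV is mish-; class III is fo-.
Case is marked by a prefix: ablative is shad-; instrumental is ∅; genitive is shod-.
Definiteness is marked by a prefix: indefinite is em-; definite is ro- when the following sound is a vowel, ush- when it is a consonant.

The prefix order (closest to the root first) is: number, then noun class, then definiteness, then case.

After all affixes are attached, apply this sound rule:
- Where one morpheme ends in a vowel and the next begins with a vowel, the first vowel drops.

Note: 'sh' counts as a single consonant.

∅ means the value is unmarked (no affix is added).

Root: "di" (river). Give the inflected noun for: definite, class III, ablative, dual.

Attach number dual m- → mdi.
Attach noun class class III fo- → fomdi.
Attach definiteness definite ush- (before consonant 'f') → ushfomdi.
Attach case ablative shad- → shadushfomdi.
Vowel deletion: no change.

shadushfomdi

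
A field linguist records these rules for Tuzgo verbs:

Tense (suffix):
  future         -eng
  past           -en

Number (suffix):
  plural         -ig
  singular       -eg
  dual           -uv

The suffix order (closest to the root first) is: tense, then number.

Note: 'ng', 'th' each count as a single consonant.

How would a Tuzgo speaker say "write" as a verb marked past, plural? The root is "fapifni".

fapifnienig

Attach tense past -en → fapifnien.
Attach number plural -ig → fapifnienig.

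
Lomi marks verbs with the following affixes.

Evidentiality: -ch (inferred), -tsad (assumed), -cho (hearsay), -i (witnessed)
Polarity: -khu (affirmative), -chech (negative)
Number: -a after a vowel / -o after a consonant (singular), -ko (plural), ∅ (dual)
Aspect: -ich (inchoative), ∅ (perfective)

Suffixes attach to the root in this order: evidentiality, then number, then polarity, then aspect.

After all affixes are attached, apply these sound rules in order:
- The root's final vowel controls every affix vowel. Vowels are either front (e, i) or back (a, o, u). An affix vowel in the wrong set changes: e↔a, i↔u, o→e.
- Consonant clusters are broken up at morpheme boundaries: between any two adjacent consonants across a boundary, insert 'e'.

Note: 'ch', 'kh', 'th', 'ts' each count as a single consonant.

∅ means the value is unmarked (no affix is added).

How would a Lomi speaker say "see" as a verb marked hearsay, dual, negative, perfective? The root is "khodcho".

khodchochochach

Attach evidentiality hearsay -cho → khodchocho.
number = dual: zero marking, form stays khodchocho.
Attach polarity negative -chech → khodchochochech.
aspect = perfective: zero marking, form stays khodchochochech.
Apply vowel harmony: khodchochochech → khodchochochach.
Epenthesis: no change.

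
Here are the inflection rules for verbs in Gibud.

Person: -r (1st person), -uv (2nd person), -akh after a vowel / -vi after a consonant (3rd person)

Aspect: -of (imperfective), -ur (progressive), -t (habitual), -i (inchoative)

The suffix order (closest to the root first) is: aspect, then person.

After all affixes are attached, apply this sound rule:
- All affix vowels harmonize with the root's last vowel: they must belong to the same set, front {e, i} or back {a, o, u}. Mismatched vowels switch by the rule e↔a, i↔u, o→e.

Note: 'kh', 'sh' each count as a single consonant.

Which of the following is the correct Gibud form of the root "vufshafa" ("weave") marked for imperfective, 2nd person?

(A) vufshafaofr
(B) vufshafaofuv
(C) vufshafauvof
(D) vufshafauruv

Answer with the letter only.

B

Attach aspect imperfective -of → vufshafaof.
Attach person 2nd person -uv → vufshafaofuv.
Vowel harmony: no change.
So the correct form is vufshafaofuv, option (B).
(C) vufshafauvof is wrong: it has the affixes in the wrong order.
(D) vufshafauruv is wrong: it uses progressive instead of imperfective for aspect.
(A) vufshafaofr is wrong: it uses 1st person instead of 2nd person for person.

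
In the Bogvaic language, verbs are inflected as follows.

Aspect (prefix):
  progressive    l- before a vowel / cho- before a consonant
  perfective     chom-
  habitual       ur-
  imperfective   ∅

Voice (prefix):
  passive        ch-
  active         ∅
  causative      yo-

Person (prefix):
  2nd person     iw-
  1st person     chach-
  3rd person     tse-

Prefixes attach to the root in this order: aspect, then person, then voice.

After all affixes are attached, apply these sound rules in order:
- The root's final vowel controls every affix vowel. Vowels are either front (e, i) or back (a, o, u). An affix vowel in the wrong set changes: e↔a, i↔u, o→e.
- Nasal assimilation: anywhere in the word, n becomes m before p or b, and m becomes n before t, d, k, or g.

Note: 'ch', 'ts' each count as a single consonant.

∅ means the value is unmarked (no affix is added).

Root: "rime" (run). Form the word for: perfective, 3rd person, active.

Attach aspect perfective chom- → chomrime.
Attach person 3rd person tse- → tsechomrime.
voice = active: zero marking, form stays tsechomrime.
Apply vowel harmony: tsechomrime → tsechemrime.
Nasal assimilation: no change.

tsechemrime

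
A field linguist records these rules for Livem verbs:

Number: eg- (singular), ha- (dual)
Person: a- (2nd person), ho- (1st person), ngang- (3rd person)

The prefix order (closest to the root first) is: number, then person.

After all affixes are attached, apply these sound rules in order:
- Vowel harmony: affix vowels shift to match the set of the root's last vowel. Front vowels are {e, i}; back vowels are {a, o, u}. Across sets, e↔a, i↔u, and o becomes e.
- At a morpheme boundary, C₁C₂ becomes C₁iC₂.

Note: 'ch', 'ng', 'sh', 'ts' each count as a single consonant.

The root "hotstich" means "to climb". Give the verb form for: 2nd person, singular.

Attach number singular eg- → eghotstich.
Attach person 2nd person a- → aeghotstich.
Apply vowel harmony: aeghotstich → eeghotstich.
Apply epenthesis: eeghotstich → eegihotstich.

eegihotstich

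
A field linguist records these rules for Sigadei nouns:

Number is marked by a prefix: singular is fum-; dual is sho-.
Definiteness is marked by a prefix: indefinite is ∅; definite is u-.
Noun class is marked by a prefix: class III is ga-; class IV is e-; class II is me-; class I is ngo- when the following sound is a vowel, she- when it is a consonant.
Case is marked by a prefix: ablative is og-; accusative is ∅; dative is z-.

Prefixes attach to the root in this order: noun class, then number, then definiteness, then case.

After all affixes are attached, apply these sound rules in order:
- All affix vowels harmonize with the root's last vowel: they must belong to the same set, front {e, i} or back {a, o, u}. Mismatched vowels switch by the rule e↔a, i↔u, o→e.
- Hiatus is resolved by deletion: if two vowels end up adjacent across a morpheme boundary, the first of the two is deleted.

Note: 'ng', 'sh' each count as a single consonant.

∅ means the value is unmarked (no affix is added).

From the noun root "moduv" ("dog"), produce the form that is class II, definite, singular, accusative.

ufummamoduv

Attach noun class class II me- → memoduv.
Attach number singular fum- → fummemoduv.
Attach definiteness definite u- → ufummemoduv.
case = accusative: zero marking, form stays ufummemoduv.
Apply vowel harmony: ufummemoduv → ufummamoduv.
Vowel deletion: no change.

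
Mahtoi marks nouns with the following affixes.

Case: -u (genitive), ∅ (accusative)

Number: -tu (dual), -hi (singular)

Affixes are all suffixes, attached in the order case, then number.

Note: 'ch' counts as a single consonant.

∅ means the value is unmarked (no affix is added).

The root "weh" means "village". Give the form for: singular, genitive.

wehuhi

Attach case genitive -u → wehu.
Attach number singular -hi → wehuhi.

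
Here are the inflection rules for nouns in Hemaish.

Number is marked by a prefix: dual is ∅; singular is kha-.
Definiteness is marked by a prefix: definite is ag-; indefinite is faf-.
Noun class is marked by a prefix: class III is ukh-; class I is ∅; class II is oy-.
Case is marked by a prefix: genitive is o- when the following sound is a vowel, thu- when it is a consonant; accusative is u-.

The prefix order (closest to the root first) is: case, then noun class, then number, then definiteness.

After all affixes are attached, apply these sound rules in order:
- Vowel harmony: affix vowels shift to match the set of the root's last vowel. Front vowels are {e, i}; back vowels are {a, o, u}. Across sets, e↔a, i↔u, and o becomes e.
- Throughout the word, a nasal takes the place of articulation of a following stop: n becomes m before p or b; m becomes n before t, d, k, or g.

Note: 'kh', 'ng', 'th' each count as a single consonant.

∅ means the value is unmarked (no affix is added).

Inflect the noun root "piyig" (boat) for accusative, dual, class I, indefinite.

fefipiyig

Attach case accusative u- → upiyig.
noun class = class I: zero marking, form stays upiyig.
number = dual: zero marking, form stays upiyig.
Attach definiteness indefinite faf- → fafupiyig.
Apply vowel harmony: fafupiyig → fefipiyig.
Nasal assimilation: no change.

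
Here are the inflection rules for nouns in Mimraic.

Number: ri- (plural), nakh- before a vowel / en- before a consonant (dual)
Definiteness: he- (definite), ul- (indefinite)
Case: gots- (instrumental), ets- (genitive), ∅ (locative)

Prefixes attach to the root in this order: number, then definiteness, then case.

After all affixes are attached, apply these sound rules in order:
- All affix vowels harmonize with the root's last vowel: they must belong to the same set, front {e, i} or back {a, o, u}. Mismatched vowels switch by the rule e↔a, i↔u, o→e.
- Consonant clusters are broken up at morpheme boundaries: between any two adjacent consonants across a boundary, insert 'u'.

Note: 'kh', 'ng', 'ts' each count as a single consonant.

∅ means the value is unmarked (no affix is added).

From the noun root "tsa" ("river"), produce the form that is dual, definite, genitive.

atsuhaanutsa

Attach number dual en- (before consonant 'ts') → entsa.
Attach definiteness definite he- → heentsa.
Attach case genitive ets- → etsheentsa.
Apply vowel harmony: etsheentsa → atshaantsa.
Apply epenthesis: atshaantsa → atsuhaanutsa.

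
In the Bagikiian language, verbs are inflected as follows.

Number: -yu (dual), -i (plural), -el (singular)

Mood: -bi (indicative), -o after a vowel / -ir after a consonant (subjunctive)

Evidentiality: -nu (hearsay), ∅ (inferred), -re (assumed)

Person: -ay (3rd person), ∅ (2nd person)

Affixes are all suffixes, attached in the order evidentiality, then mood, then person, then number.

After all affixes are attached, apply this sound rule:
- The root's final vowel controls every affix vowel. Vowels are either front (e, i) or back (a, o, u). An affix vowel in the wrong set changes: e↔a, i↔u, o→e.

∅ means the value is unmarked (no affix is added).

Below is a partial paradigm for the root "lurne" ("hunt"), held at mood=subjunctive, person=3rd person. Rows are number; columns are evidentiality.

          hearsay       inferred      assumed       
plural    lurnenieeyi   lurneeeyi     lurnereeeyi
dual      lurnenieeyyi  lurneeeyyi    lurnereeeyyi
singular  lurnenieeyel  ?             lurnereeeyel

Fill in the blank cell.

evidentiality = inferred: zero marking, form stays lurne.
Attach mood subjunctive -o (after vowel 'e') → lurneo.
Attach person 3rd person -ay → lurneoay.
Attach number singular -el → lurneoayel.
Apply vowel harmony: lurneoayel → lurneeeyel.

lurneeeyel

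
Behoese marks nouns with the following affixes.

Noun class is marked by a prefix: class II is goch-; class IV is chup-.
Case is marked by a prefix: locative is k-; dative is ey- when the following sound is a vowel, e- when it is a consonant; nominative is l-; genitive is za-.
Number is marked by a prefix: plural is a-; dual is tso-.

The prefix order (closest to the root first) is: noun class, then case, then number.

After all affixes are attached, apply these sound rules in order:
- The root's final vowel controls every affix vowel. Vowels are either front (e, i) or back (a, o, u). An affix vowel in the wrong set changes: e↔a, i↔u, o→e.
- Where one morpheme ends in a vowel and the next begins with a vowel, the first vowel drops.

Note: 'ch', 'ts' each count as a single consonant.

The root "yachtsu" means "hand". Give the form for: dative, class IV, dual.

tsachupyachtsu

Attach noun class class IV chup- → chupyachtsu.
Attach case dative e- (before consonant 'ch') → echupyachtsu.
Attach number dual tso- → tsoechupyachtsu.
Apply vowel harmony: tsoechupyachtsu → tsoachupyachtsu.
Apply vowel deletion: tsoachupyachtsu → tsachupyachtsu.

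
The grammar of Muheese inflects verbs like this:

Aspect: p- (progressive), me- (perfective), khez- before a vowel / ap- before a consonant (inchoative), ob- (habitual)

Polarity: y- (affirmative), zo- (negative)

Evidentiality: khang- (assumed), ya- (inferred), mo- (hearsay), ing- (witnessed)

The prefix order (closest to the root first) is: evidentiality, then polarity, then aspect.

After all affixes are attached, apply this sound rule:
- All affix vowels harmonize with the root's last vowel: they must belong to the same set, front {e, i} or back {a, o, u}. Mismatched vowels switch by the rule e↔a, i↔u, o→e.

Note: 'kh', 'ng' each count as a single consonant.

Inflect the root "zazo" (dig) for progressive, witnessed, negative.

pzoungzazo

Attach evidentiality witnessed ing- → ingzazo.
Attach polarity negative zo- → zoingzazo.
Attach aspect progressive p- → pzoingzazo.
Apply vowel harmony: pzoingzazo → pzoungzazo.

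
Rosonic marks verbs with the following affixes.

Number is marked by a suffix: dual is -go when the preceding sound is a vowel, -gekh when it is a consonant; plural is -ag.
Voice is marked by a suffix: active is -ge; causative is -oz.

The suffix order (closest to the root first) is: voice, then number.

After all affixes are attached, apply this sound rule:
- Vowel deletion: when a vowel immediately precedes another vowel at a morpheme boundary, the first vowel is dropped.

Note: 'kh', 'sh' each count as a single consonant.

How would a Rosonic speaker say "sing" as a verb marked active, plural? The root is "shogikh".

Attach voice active -ge → shogikhge.
Attach number plural -ag → shogikhgeag.
Apply vowel deletion: shogikhgeag → shogikhgag.

shogikhgag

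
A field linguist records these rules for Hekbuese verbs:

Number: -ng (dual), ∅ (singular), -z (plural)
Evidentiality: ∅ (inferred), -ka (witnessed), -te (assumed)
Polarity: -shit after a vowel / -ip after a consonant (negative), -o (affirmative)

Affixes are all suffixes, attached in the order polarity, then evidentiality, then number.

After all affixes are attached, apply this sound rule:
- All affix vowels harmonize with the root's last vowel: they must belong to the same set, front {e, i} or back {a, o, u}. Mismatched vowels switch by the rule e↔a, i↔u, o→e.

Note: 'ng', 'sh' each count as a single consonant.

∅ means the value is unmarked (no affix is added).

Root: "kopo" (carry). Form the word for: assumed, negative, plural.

koposhuttaz

Attach polarity negative -shit (after vowel 'o') → koposhit.
Attach evidentiality assumed -te → koposhitte.
Attach number plural -z → koposhittez.
Apply vowel harmony: koposhittez → koposhuttaz.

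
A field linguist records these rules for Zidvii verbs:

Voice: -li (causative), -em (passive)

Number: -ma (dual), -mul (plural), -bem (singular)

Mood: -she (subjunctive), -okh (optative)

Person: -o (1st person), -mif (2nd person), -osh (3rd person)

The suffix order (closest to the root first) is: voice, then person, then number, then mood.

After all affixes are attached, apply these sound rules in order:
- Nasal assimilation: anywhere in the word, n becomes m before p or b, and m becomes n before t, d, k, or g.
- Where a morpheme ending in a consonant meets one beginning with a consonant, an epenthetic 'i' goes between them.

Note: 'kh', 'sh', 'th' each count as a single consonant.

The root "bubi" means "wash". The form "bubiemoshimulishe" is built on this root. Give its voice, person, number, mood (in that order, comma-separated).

Segment: bubi-em-osh-mul-she.
voice: -em → passive.
person: -osh → 3rd person.
number: -mul → plural.
mood: -she → subjunctive.

passive, 3rd person, plural, subjunctive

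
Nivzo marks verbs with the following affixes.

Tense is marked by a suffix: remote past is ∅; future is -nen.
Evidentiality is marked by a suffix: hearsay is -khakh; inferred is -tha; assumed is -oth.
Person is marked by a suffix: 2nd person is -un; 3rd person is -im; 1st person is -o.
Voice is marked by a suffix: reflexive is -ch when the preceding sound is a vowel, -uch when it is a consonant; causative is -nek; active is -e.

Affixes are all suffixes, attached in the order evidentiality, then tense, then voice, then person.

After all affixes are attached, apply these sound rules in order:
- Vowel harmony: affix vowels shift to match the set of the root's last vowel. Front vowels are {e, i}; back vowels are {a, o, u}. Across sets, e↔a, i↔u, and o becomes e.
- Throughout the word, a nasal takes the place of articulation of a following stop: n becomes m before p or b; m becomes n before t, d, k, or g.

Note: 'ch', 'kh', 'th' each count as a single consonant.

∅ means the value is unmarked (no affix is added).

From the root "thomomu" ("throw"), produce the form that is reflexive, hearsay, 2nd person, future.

thomomukhakhnanuchun

Attach evidentiality hearsay -khakh → thomomukhakh.
Attach tense future -nen → thomomukhakhnen.
Attach voice reflexive -uch (after consonant 'n') → thomomukhakhnenuch.
Attach person 2nd person -un → thomomukhakhnenuchun.
Apply vowel harmony: thomomukhakhnenuchun → thomomukhakhnanuchun.
Nasal assimilation: no change.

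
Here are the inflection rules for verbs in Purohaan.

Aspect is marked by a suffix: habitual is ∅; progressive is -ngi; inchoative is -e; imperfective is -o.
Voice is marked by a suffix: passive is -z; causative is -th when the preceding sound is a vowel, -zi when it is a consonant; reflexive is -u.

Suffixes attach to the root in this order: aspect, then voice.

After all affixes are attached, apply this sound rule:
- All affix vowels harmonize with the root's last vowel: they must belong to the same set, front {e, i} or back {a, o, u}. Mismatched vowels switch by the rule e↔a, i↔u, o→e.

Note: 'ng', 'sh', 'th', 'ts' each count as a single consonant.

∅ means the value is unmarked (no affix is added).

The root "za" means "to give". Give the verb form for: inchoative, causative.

Attach aspect inchoative -e → zae.
Attach voice causative -th (after vowel 'e') → zaeth.
Apply vowel harmony: zaeth → zaath.

zaath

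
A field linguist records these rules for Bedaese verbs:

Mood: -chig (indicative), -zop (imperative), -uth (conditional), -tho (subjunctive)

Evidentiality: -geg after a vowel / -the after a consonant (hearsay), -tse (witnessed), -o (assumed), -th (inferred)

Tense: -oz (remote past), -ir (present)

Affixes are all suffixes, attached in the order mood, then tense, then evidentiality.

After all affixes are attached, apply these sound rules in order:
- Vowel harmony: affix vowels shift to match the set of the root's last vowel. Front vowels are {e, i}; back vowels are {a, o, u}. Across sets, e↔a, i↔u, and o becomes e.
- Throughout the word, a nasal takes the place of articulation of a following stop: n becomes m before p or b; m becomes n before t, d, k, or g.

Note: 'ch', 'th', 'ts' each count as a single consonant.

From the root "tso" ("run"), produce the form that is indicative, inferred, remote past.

tsochugozth

Attach mood indicative -chig → tsochig.
Attach tense remote past -oz → tsochigoz.
Attach evidentiality inferred -th → tsochigozth.
Apply vowel harmony: tsochigozth → tsochugozth.
Nasal assimilation: no change.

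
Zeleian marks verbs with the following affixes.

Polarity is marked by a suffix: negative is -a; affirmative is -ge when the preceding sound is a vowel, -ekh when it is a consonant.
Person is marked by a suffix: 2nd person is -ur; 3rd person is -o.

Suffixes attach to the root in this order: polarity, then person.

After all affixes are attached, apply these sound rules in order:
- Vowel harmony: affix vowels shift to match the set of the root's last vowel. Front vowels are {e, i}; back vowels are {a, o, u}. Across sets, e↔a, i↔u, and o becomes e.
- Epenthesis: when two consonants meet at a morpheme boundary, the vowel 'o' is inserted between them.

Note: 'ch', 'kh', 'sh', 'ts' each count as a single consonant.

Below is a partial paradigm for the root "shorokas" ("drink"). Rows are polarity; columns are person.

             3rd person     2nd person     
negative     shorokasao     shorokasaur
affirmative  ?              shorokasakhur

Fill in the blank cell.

shorokasakho

Attach polarity affirmative -ekh (after consonant 's') → shorokasekh.
Attach person 3rd person -o → shorokasekho.
Apply vowel harmony: shorokasekho → shorokasakho.
Epenthesis: no change.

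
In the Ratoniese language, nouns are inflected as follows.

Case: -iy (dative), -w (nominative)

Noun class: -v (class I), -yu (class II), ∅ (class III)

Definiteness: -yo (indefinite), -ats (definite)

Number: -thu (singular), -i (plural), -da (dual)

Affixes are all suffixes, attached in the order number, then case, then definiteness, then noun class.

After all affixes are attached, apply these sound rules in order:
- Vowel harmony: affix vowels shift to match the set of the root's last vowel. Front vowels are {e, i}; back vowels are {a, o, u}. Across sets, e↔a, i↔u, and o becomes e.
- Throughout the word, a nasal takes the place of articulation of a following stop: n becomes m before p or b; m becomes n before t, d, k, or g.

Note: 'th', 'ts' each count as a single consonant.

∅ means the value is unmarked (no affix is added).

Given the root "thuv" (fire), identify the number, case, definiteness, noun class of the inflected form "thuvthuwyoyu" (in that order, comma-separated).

singular, nominative, indefinite, class II

Segment: thuv-thu-w-yo-yu.
number: -thu → singular.
case: -w → nominative.
definiteness: -yo → indefinite.
noun class: -yu → class II.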